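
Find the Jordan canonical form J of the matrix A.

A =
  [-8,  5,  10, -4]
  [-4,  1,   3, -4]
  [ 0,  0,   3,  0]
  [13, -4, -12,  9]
J_1(-4) ⊕ J_3(3)

The characteristic polynomial is
  det(x·I − A) = x^4 - 5*x^3 - 9*x^2 + 81*x - 108 = (x - 3)^3*(x + 4)

Eigenvalues and multiplicities (the geometric multiplicity of λ is n − rank(A − λI), which equals the number of Jordan blocks for λ):
  λ = -4: algebraic multiplicity = 1, geometric multiplicity = 1
  λ = 3: algebraic multiplicity = 3, geometric multiplicity = 1

Determining the block sizes for each eigenvalue:
  λ = -4: one block (gm = 1), so the single block has size am = 1 → block sizes [1]
  λ = 3: one block (gm = 1), so the single block has size am = 3 → block sizes [3]

Assembling the blocks gives a Jordan form
J =
  [-4, 0, 0, 0]
  [ 0, 3, 1, 0]
  [ 0, 0, 3, 1]
  [ 0, 0, 0, 3]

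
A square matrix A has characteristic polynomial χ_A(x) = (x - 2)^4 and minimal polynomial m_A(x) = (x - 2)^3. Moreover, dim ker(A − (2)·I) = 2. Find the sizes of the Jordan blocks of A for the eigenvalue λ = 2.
Block sizes for λ = 2: [3, 1]

Step 1 — from the characteristic polynomial, algebraic multiplicity of λ = 2 is 4. From dim ker(A − (2)·I) = 2, there are exactly 2 Jordan blocks for λ = 2.
Step 2 — from the minimal polynomial, the factor (x − 2)^3 tells us the largest block for λ = 2 has size 3.
Step 3 — with total size 4, 2 blocks, and largest block 3, the block sizes (in nonincreasing order) are [3, 1].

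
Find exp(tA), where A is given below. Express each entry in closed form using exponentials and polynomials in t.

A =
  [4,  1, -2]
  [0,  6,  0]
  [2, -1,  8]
e^{tA} =
  [-2*t*exp(6*t) + exp(6*t), t*exp(6*t), -2*t*exp(6*t)]
  [0, exp(6*t), 0]
  [2*t*exp(6*t), -t*exp(6*t), 2*t*exp(6*t) + exp(6*t)]

Strategy: write A = P · J · P⁻¹ where J is a Jordan canonical form, so e^{tA} = P · e^{tJ} · P⁻¹, and e^{tJ} can be computed block-by-block.

A has Jordan form
J =
  [6, 1, 0]
  [0, 6, 0]
  [0, 0, 6]
(up to reordering of blocks).

Per-block formulas:
  For a 2×2 Jordan block J_2(6): exp(t · J_2(6)) = e^(6t)·(I + t·N), where N is the 2×2 nilpotent shift.
  For a 1×1 block at λ = 6: exp(t · [6]) = [e^(6t)].

After assembling e^{tJ} and conjugating by P, we get:

e^{tA} =
  [-2*t*exp(6*t) + exp(6*t), t*exp(6*t), -2*t*exp(6*t)]
  [0, exp(6*t), 0]
  [2*t*exp(6*t), -t*exp(6*t), 2*t*exp(6*t) + exp(6*t)]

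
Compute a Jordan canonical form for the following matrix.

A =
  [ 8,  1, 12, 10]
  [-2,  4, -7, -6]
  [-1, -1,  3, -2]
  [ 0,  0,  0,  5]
J_3(5) ⊕ J_1(5)

The characteristic polynomial is
  det(x·I − A) = x^4 - 20*x^3 + 150*x^2 - 500*x + 625 = (x - 5)^4

Eigenvalues and multiplicities (the geometric multiplicity of λ is n − rank(A − λI), which equals the number of Jordan blocks for λ):
  λ = 5: algebraic multiplicity = 4, geometric multiplicity = 2

Determining the block sizes for each eigenvalue:
  λ = 5: with am = 4 and gm = 2, the partition is not yet determined (e.g. several partitions of 4 into 2 parts exist). Let N = A − (5)·I. Computing rank(N^1) = 2, rank(N^2) = 1, rank(N^3) = 0; the number of blocks of size ≥ j is rank(N^{j−1}) − rank(N^j), giving [2, 1, 1]. So we have 1 block(s) of size 3, 1 block(s) of size 1 → block sizes [3, 1]

Assembling the blocks gives a Jordan form
J =
  [5, 1, 0, 0]
  [0, 5, 1, 0]
  [0, 0, 5, 0]
  [0, 0, 0, 5]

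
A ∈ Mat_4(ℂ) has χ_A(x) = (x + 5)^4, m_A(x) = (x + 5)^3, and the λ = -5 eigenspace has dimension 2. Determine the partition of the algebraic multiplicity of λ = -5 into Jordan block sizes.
Block sizes for λ = -5: [3, 1]

Step 1 — from the characteristic polynomial, algebraic multiplicity of λ = -5 is 4. From dim ker(A − (-5)·I) = 2, there are exactly 2 Jordan blocks for λ = -5.
Step 2 — from the minimal polynomial, the factor (x + 5)^3 tells us the largest block for λ = -5 has size 3.
Step 3 — with total size 4, 2 blocks, and largest block 3, the block sizes (in nonincreasing order) are [3, 1].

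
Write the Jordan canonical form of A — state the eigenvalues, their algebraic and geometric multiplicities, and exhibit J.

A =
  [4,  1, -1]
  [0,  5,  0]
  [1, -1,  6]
J_2(5) ⊕ J_1(5)

The characteristic polynomial is
  det(x·I − A) = x^3 - 15*x^2 + 75*x - 125 = (x - 5)^3

Eigenvalues and multiplicities (the geometric multiplicity of λ is n − rank(A − λI), which equals the number of Jordan blocks for λ):
  λ = 5: algebraic multiplicity = 3, geometric multiplicity = 2

Determining the block sizes for each eigenvalue:
  λ = 5: 2 blocks summing to 3 forces exactly one block of size 2 and the rest size 1 → block sizes [2, 1]

Assembling the blocks gives a Jordan form
J =
  [5, 1, 0]
  [0, 5, 0]
  [0, 0, 5]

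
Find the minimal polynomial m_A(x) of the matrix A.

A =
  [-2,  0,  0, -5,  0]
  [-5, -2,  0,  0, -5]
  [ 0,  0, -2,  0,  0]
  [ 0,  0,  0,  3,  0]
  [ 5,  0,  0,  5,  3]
x^2 - x - 6

The characteristic polynomial is χ_A(x) = (x - 3)^2*(x + 2)^3, so the eigenvalues are known. The minimal polynomial is
  m_A(x) = Π_λ (x − λ)^{k_λ}
where k_λ is the size of the *largest* Jordan block for λ (equivalently, the smallest k with (A − λI)^k v = 0 for every generalised eigenvector v of λ).

  λ = -2: largest Jordan block has size 1, contributing (x + 2)
  λ = 3: largest Jordan block has size 1, contributing (x − 3)

So m_A(x) = (x - 3)*(x + 2) = x^2 - x - 6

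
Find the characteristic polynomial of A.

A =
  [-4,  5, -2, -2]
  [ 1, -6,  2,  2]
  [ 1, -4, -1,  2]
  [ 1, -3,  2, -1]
x^4 + 12*x^3 + 54*x^2 + 108*x + 81

Expanding det(x·I − A) (e.g. by cofactor expansion or by noting that A is similar to its Jordan form J, which has the same characteristic polynomial as A) gives
  χ_A(x) = x^4 + 12*x^3 + 54*x^2 + 108*x + 81
which factors as (x + 3)^4. The eigenvalues (with algebraic multiplicities) are λ = -3 with multiplicity 4.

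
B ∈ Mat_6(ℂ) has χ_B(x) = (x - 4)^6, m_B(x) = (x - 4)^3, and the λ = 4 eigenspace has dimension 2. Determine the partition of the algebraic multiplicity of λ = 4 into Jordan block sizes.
Block sizes for λ = 4: [3, 3]

Step 1 — from the characteristic polynomial, algebraic multiplicity of λ = 4 is 6. From dim ker(B − (4)·I) = 2, there are exactly 2 Jordan blocks for λ = 4.
Step 2 — from the minimal polynomial, the factor (x − 4)^3 tells us the largest block for λ = 4 has size 3.
Step 3 — with total size 6, 2 blocks, and largest block 3, the block sizes (in nonincreasing order) are [3, 3].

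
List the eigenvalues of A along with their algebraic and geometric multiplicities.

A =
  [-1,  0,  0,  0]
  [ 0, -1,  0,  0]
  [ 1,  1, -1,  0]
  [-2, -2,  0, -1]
λ = -1: alg = 4, geom = 3

Step 1 — factor the characteristic polynomial to read off the algebraic multiplicities:
  χ_A(x) = (x + 1)^4

Step 2 — compute geometric multiplicities via the rank-nullity identity g(λ) = n − rank(A − λI):
  rank(A − (-1)·I) = 1, so dim ker(A − (-1)·I) = n − 1 = 3

Summary:
  λ = -1: algebraic multiplicity = 4, geometric multiplicity = 3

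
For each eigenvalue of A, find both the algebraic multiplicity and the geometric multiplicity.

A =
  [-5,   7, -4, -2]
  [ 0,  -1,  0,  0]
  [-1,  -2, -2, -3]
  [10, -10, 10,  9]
λ = -1: alg = 3, geom = 2; λ = 4: alg = 1, geom = 1

Step 1 — factor the characteristic polynomial to read off the algebraic multiplicities:
  χ_A(x) = (x - 4)*(x + 1)^3

Step 2 — compute geometric multiplicities via the rank-nullity identity g(λ) = n − rank(A − λI):
  rank(A − (-1)·I) = 2, so dim ker(A − (-1)·I) = n − 2 = 2
  rank(A − (4)·I) = 3, so dim ker(A − (4)·I) = n − 3 = 1

Summary:
  λ = -1: algebraic multiplicity = 3, geometric multiplicity = 2
  λ = 4: algebraic multiplicity = 1, geometric multiplicity = 1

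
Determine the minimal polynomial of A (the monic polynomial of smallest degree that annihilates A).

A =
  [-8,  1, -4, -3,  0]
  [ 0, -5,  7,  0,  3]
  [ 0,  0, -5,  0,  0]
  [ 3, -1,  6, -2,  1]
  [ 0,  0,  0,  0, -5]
x^3 + 15*x^2 + 75*x + 125

The characteristic polynomial is χ_A(x) = (x + 5)^5, so the eigenvalues are known. The minimal polynomial is
  m_A(x) = Π_λ (x − λ)^{k_λ}
where k_λ is the size of the *largest* Jordan block for λ (equivalently, the smallest k with (A − λI)^k v = 0 for every generalised eigenvector v of λ).

  λ = -5: largest Jordan block has size 3, contributing (x + 5)^3

So m_A(x) = (x + 5)^3 = x^3 + 15*x^2 + 75*x + 125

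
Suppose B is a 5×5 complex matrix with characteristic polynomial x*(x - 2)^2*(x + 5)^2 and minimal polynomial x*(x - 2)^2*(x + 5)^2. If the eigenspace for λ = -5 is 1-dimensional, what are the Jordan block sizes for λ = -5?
Block sizes for λ = -5: [2]

Step 1 — from the characteristic polynomial, algebraic multiplicity of λ = -5 is 2. From dim ker(B − (-5)·I) = 1, there are exactly 1 Jordan blocks for λ = -5.
Step 2 — from the minimal polynomial, the factor (x + 5)^2 tells us the largest block for λ = -5 has size 2.
Step 3 — with total size 2, 1 blocks, and largest block 2, the block sizes (in nonincreasing order) are [2].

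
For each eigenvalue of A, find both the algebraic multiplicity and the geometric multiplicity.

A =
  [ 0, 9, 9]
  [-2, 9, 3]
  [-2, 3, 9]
λ = 6: alg = 3, geom = 2

Step 1 — factor the characteristic polynomial to read off the algebraic multiplicities:
  χ_A(x) = (x - 6)^3

Step 2 — compute geometric multiplicities via the rank-nullity identity g(λ) = n − rank(A − λI):
  rank(A − (6)·I) = 1, so dim ker(A − (6)·I) = n − 1 = 2

Summary:
  λ = 6: algebraic multiplicity = 3, geometric multiplicity = 2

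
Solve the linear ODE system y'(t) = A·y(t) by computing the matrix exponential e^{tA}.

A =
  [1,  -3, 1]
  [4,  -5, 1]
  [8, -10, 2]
e^{tA} =
  [2*t*exp(-t) + exp(-t), t*exp(-t) - 4 + 4*exp(-t), -t*exp(-t) + 2 - 2*exp(-t)]
  [4*t*exp(-t), 2*t*exp(-t) - 6 + 7*exp(-t), -2*t*exp(-t) + 3 - 3*exp(-t)]
  [8*t*exp(-t), 4*t*exp(-t) - 14 + 14*exp(-t), -4*t*exp(-t) + 7 - 6*exp(-t)]

Strategy: write A = P · J · P⁻¹ where J is a Jordan canonical form, so e^{tA} = P · e^{tJ} · P⁻¹, and e^{tJ} can be computed block-by-block.

A has Jordan form
J =
  [-1,  1, 0]
  [ 0, -1, 0]
  [ 0,  0, 0]
(up to reordering of blocks).

Per-block formulas:
  For a 2×2 Jordan block J_2(-1): exp(t · J_2(-1)) = e^(-1t)·(I + t·N), where N is the 2×2 nilpotent shift.
  For a 1×1 block at λ = 0: exp(t · [0]) = [e^(0t)].

After assembling e^{tJ} and conjugating by P, we get:

e^{tA} =
  [2*t*exp(-t) + exp(-t), t*exp(-t) - 4 + 4*exp(-t), -t*exp(-t) + 2 - 2*exp(-t)]
  [4*t*exp(-t), 2*t*exp(-t) - 6 + 7*exp(-t), -2*t*exp(-t) + 3 - 3*exp(-t)]
  [8*t*exp(-t), 4*t*exp(-t) - 14 + 14*exp(-t), -4*t*exp(-t) + 7 - 6*exp(-t)]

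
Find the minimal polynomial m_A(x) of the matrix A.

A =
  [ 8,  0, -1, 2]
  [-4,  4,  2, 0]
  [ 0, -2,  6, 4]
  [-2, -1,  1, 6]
x^2 - 12*x + 36

The characteristic polynomial is χ_A(x) = (x - 6)^4, so the eigenvalues are known. The minimal polynomial is
  m_A(x) = Π_λ (x − λ)^{k_λ}
where k_λ is the size of the *largest* Jordan block for λ (equivalently, the smallest k with (A − λI)^k v = 0 for every generalised eigenvector v of λ).

  λ = 6: largest Jordan block has size 2, contributing (x − 6)^2

So m_A(x) = (x - 6)^2 = x^2 - 12*x + 36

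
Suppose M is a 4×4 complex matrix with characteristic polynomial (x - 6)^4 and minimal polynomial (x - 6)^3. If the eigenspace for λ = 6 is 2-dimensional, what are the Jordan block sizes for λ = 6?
Block sizes for λ = 6: [3, 1]

Step 1 — from the characteristic polynomial, algebraic multiplicity of λ = 6 is 4. From dim ker(M − (6)·I) = 2, there are exactly 2 Jordan blocks for λ = 6.
Step 2 — from the minimal polynomial, the factor (x − 6)^3 tells us the largest block for λ = 6 has size 3.
Step 3 — with total size 4, 2 blocks, and largest block 3, the block sizes (in nonincreasing order) are [3, 1].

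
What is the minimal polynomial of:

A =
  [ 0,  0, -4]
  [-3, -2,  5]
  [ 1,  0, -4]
x^3 + 6*x^2 + 12*x + 8

The characteristic polynomial is χ_A(x) = (x + 2)^3, so the eigenvalues are known. The minimal polynomial is
  m_A(x) = Π_λ (x − λ)^{k_λ}
where k_λ is the size of the *largest* Jordan block for λ (equivalently, the smallest k with (A − λI)^k v = 0 for every generalised eigenvector v of λ).

  λ = -2: largest Jordan block has size 3, contributing (x + 2)^3

So m_A(x) = (x + 2)^3 = x^3 + 6*x^2 + 12*x + 8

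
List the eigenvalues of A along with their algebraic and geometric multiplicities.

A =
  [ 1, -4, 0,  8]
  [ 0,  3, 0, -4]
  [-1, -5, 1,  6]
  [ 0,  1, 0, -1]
λ = 1: alg = 4, geom = 2

Step 1 — factor the characteristic polynomial to read off the algebraic multiplicities:
  χ_A(x) = (x - 1)^4

Step 2 — compute geometric multiplicities via the rank-nullity identity g(λ) = n − rank(A − λI):
  rank(A − (1)·I) = 2, so dim ker(A − (1)·I) = n − 2 = 2

Summary:
  λ = 1: algebraic multiplicity = 4, geometric multiplicity = 2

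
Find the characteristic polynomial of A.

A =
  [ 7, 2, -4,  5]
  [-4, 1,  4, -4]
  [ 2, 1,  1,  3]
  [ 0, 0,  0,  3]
x^4 - 12*x^3 + 54*x^2 - 108*x + 81

Expanding det(x·I − A) (e.g. by cofactor expansion or by noting that A is similar to its Jordan form J, which has the same characteristic polynomial as A) gives
  χ_A(x) = x^4 - 12*x^3 + 54*x^2 - 108*x + 81
which factors as (x - 3)^4. The eigenvalues (with algebraic multiplicities) are λ = 3 with multiplicity 4.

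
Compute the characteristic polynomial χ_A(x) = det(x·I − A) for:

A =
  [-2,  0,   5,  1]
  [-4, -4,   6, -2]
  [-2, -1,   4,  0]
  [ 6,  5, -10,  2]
x^4

Expanding det(x·I − A) (e.g. by cofactor expansion or by noting that A is similar to its Jordan form J, which has the same characteristic polynomial as A) gives
  χ_A(x) = x^4
which factors as x^4. The eigenvalues (with algebraic multiplicities) are λ = 0 with multiplicity 4.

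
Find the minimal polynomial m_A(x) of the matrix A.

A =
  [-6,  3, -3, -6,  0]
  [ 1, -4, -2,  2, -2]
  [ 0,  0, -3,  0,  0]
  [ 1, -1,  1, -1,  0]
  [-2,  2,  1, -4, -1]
x^3 + 9*x^2 + 27*x + 27

The characteristic polynomial is χ_A(x) = (x + 3)^5, so the eigenvalues are known. The minimal polynomial is
  m_A(x) = Π_λ (x − λ)^{k_λ}
where k_λ is the size of the *largest* Jordan block for λ (equivalently, the smallest k with (A − λI)^k v = 0 for every generalised eigenvector v of λ).

  λ = -3: largest Jordan block has size 3, contributing (x + 3)^3

So m_A(x) = (x + 3)^3 = x^3 + 9*x^2 + 27*x + 27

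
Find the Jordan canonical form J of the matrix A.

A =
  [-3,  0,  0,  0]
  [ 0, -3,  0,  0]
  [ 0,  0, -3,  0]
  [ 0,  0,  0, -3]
J_1(-3) ⊕ J_1(-3) ⊕ J_1(-3) ⊕ J_1(-3)

The characteristic polynomial is
  det(x·I − A) = x^4 + 12*x^3 + 54*x^2 + 108*x + 81 = (x + 3)^4

Eigenvalues and multiplicities (the geometric multiplicity of λ is n − rank(A − λI), which equals the number of Jordan blocks for λ):
  λ = -3: algebraic multiplicity = 4, geometric multiplicity = 4

Determining the block sizes for each eigenvalue:
  λ = -3: gm = am = 4, so every block has size 1 → block sizes [1, 1, 1, 1]

Assembling the blocks gives a Jordan form
J =
  [-3,  0,  0,  0]
  [ 0, -3,  0,  0]
  [ 0,  0, -3,  0]
  [ 0,  0,  0, -3]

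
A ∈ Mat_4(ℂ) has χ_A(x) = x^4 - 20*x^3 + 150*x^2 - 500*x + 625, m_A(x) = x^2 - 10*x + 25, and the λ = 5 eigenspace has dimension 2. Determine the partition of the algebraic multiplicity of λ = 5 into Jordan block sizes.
Block sizes for λ = 5: [2, 2]

Step 1 — from the characteristic polynomial, algebraic multiplicity of λ = 5 is 4. From dim ker(A − (5)·I) = 2, there are exactly 2 Jordan blocks for λ = 5.
Step 2 — from the minimal polynomial, the factor (x − 5)^2 tells us the largest block for λ = 5 has size 2.
Step 3 — with total size 4, 2 blocks, and largest block 2, the block sizes (in nonincreasing order) are [2, 2].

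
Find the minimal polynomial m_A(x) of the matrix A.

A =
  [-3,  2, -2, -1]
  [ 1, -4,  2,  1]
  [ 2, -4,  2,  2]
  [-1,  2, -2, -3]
x^2 + 4*x + 4

The characteristic polynomial is χ_A(x) = (x + 2)^4, so the eigenvalues are known. The minimal polynomial is
  m_A(x) = Π_λ (x − λ)^{k_λ}
where k_λ is the size of the *largest* Jordan block for λ (equivalently, the smallest k with (A − λI)^k v = 0 for every generalised eigenvector v of λ).

  λ = -2: largest Jordan block has size 2, contributing (x + 2)^2

So m_A(x) = (x + 2)^2 = x^2 + 4*x + 4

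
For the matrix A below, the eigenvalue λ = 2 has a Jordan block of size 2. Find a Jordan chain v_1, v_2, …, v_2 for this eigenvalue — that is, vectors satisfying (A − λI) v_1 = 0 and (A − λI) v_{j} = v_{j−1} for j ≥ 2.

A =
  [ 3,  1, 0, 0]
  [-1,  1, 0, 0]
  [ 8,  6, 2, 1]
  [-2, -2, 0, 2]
A Jordan chain for λ = 2 of length 2:
v_1 = (1, -1, 8, -2)ᵀ
v_2 = (1, 0, 0, 0)ᵀ

Let N = A − (2)·I. We want v_2 with N^2 v_2 = 0 but N^1 v_2 ≠ 0; then v_{j-1} := N · v_j for j = 2, …, 2.

Pick v_2 = (1, 0, 0, 0)ᵀ.
Then v_1 = N · v_2 = (1, -1, 8, -2)ᵀ.

Sanity check: (A − (2)·I) v_1 = (0, 0, 0, 0)ᵀ = 0. ✓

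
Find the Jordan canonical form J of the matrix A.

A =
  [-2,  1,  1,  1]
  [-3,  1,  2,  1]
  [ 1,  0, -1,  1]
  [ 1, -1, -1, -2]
J_2(-1) ⊕ J_2(-1)

The characteristic polynomial is
  det(x·I − A) = x^4 + 4*x^3 + 6*x^2 + 4*x + 1 = (x + 1)^4

Eigenvalues and multiplicities (the geometric multiplicity of λ is n − rank(A − λI), which equals the number of Jordan blocks for λ):
  λ = -1: algebraic multiplicity = 4, geometric multiplicity = 2

Determining the block sizes for each eigenvalue:
  λ = -1: with am = 4 and gm = 2, the partition is not yet determined (e.g. several partitions of 4 into 2 parts exist). Let N = A − (-1)·I. Computing rank(N^1) = 2, rank(N^2) = 0; the number of blocks of size ≥ j is rank(N^{j−1}) − rank(N^j), giving [2, 2]. So we have 2 block(s) of size 2 → block sizes [2, 2]

Assembling the blocks gives a Jordan form
J =
  [-1,  1,  0,  0]
  [ 0, -1,  0,  0]
  [ 0,  0, -1,  1]
  [ 0,  0,  0, -1]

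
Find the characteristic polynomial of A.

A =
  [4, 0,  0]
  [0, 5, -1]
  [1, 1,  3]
x^3 - 12*x^2 + 48*x - 64

Expanding det(x·I − A) (e.g. by cofactor expansion or by noting that A is similar to its Jordan form J, which has the same characteristic polynomial as A) gives
  χ_A(x) = x^3 - 12*x^2 + 48*x - 64
which factors as (x - 4)^3. The eigenvalues (with algebraic multiplicities) are λ = 4 with multiplicity 3.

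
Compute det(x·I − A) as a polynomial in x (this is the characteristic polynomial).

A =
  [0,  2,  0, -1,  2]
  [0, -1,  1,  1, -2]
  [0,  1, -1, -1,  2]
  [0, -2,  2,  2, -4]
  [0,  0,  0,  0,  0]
x^5

Expanding det(x·I − A) (e.g. by cofactor expansion or by noting that A is similar to its Jordan form J, which has the same characteristic polynomial as A) gives
  χ_A(x) = x^5
which factors as x^5. The eigenvalues (with algebraic multiplicities) are λ = 0 with multiplicity 5.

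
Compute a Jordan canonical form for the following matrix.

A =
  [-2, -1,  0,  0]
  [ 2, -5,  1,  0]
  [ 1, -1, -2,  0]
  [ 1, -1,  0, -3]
J_3(-3) ⊕ J_1(-3)

The characteristic polynomial is
  det(x·I − A) = x^4 + 12*x^3 + 54*x^2 + 108*x + 81 = (x + 3)^4

Eigenvalues and multiplicities (the geometric multiplicity of λ is n − rank(A − λI), which equals the number of Jordan blocks for λ):
  λ = -3: algebraic multiplicity = 4, geometric multiplicity = 2

Determining the block sizes for each eigenvalue:
  λ = -3: with am = 4 and gm = 2, the partition is not yet determined (e.g. several partitions of 4 into 2 parts exist). Let N = A − (-3)·I. Computing rank(N^1) = 2, rank(N^2) = 1, rank(N^3) = 0; the number of blocks of size ≥ j is rank(N^{j−1}) − rank(N^j), giving [2, 1, 1]. So we have 1 block(s) of size 3, 1 block(s) of size 1 → block sizes [3, 1]

Assembling the blocks gives a Jordan form
J =
  [-3,  1,  0,  0]
  [ 0, -3,  1,  0]
  [ 0,  0, -3,  0]
  [ 0,  0,  0, -3]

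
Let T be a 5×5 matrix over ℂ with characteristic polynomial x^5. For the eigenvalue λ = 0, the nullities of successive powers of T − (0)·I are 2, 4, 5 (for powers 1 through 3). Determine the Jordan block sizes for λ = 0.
Block sizes for λ = 0: [3, 2]

From the dimensions of kernels of powers, the number of Jordan blocks of size at least j is d_j − d_{j−1} where d_j = dim ker(N^j) (with d_0 = 0). Computing the differences gives [2, 2, 1].
The number of blocks of size exactly k is (#blocks of size ≥ k) − (#blocks of size ≥ k + 1), so the partition is: 1 block(s) of size 2, 1 block(s) of size 3.
In nonincreasing order the block sizes are [3, 2].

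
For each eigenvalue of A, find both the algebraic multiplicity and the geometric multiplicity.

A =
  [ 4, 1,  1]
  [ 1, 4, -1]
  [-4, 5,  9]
λ = 5: alg = 1, geom = 1; λ = 6: alg = 2, geom = 1

Step 1 — factor the characteristic polynomial to read off the algebraic multiplicities:
  χ_A(x) = (x - 6)^2*(x - 5)

Step 2 — compute geometric multiplicities via the rank-nullity identity g(λ) = n − rank(A − λI):
  rank(A − (5)·I) = 2, so dim ker(A − (5)·I) = n − 2 = 1
  rank(A − (6)·I) = 2, so dim ker(A − (6)·I) = n − 2 = 1

Summary:
  λ = 5: algebraic multiplicity = 1, geometric multiplicity = 1
  λ = 6: algebraic multiplicity = 2, geometric multiplicity = 1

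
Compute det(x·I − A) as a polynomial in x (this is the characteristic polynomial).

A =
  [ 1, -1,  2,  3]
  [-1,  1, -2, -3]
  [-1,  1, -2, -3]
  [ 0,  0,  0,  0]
x^4

Expanding det(x·I − A) (e.g. by cofactor expansion or by noting that A is similar to its Jordan form J, which has the same characteristic polynomial as A) gives
  χ_A(x) = x^4
which factors as x^4. The eigenvalues (with algebraic multiplicities) are λ = 0 with multiplicity 4.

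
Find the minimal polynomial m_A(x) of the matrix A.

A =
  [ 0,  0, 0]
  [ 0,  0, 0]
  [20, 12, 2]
x^2 - 2*x

The characteristic polynomial is χ_A(x) = x^2*(x - 2), so the eigenvalues are known. The minimal polynomial is
  m_A(x) = Π_λ (x − λ)^{k_λ}
where k_λ is the size of the *largest* Jordan block for λ (equivalently, the smallest k with (A − λI)^k v = 0 for every generalised eigenvector v of λ).

  λ = 0: largest Jordan block has size 1, contributing (x − 0)
  λ = 2: largest Jordan block has size 1, contributing (x − 2)

So m_A(x) = x*(x - 2) = x^2 - 2*x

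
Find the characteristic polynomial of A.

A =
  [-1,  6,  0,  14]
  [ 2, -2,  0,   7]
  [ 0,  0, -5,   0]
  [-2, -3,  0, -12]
x^4 + 20*x^3 + 150*x^2 + 500*x + 625

Expanding det(x·I − A) (e.g. by cofactor expansion or by noting that A is similar to its Jordan form J, which has the same characteristic polynomial as A) gives
  χ_A(x) = x^4 + 20*x^3 + 150*x^2 + 500*x + 625
which factors as (x + 5)^4. The eigenvalues (with algebraic multiplicities) are λ = -5 with multiplicity 4.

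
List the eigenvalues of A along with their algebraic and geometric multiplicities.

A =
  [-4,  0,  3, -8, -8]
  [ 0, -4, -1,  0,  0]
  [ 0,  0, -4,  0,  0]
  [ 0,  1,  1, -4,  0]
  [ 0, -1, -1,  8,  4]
λ = -4: alg = 4, geom = 2; λ = 4: alg = 1, geom = 1

Step 1 — factor the characteristic polynomial to read off the algebraic multiplicities:
  χ_A(x) = (x - 4)*(x + 4)^4

Step 2 — compute geometric multiplicities via the rank-nullity identity g(λ) = n − rank(A − λI):
  rank(A − (-4)·I) = 3, so dim ker(A − (-4)·I) = n − 3 = 2
  rank(A − (4)·I) = 4, so dim ker(A − (4)·I) = n − 4 = 1

Summary:
  λ = -4: algebraic multiplicity = 4, geometric multiplicity = 2
  λ = 4: algebraic multiplicity = 1, geometric multiplicity = 1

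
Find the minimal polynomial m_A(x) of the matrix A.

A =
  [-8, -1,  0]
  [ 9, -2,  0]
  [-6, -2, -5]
x^2 + 10*x + 25

The characteristic polynomial is χ_A(x) = (x + 5)^3, so the eigenvalues are known. The minimal polynomial is
  m_A(x) = Π_λ (x − λ)^{k_λ}
where k_λ is the size of the *largest* Jordan block for λ (equivalently, the smallest k with (A − λI)^k v = 0 for every generalised eigenvector v of λ).

  λ = -5: largest Jordan block has size 2, contributing (x + 5)^2

So m_A(x) = (x + 5)^2 = x^2 + 10*x + 25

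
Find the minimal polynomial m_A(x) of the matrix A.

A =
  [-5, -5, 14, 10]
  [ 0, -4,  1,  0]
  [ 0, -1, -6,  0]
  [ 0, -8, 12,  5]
x^4 + 10*x^3 - 250*x - 625

The characteristic polynomial is χ_A(x) = (x - 5)*(x + 5)^3, so the eigenvalues are known. The minimal polynomial is
  m_A(x) = Π_λ (x − λ)^{k_λ}
where k_λ is the size of the *largest* Jordan block for λ (equivalently, the smallest k with (A − λI)^k v = 0 for every generalised eigenvector v of λ).

  λ = -5: largest Jordan block has size 3, contributing (x + 5)^3
  λ = 5: largest Jordan block has size 1, contributing (x − 5)

So m_A(x) = (x - 5)*(x + 5)^3 = x^4 + 10*x^3 - 250*x - 625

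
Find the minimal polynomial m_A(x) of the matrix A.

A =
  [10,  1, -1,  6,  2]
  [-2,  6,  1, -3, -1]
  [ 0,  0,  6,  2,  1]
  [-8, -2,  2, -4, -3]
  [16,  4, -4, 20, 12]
x^3 - 18*x^2 + 108*x - 216

The characteristic polynomial is χ_A(x) = (x - 6)^5, so the eigenvalues are known. The minimal polynomial is
  m_A(x) = Π_λ (x − λ)^{k_λ}
where k_λ is the size of the *largest* Jordan block for λ (equivalently, the smallest k with (A − λI)^k v = 0 for every generalised eigenvector v of λ).

  λ = 6: largest Jordan block has size 3, contributing (x − 6)^3

So m_A(x) = (x - 6)^3 = x^3 - 18*x^2 + 108*x - 216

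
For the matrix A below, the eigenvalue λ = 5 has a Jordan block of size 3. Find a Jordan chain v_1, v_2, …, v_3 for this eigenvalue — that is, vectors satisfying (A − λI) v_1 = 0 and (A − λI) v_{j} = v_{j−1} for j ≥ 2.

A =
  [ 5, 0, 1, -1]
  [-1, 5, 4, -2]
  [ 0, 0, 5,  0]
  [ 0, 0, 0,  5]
A Jordan chain for λ = 5 of length 3:
v_1 = (0, -1, 0, 0)ᵀ
v_2 = (1, 4, 0, 0)ᵀ
v_3 = (0, 0, 1, 0)ᵀ

Let N = A − (5)·I. We want v_3 with N^3 v_3 = 0 but N^2 v_3 ≠ 0; then v_{j-1} := N · v_j for j = 3, …, 2.

Pick v_3 = (0, 0, 1, 0)ᵀ.
Then v_2 = N · v_3 = (1, 4, 0, 0)ᵀ.
Then v_1 = N · v_2 = (0, -1, 0, 0)ᵀ.

Sanity check: (A − (5)·I) v_1 = (0, 0, 0, 0)ᵀ = 0. ✓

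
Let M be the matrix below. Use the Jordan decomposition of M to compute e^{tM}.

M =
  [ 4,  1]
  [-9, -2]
e^{tM} =
  [3*t*exp(t) + exp(t), t*exp(t)]
  [-9*t*exp(t), -3*t*exp(t) + exp(t)]

Strategy: write M = P · J · P⁻¹ where J is a Jordan canonical form, so e^{tM} = P · e^{tJ} · P⁻¹, and e^{tJ} can be computed block-by-block.

M has Jordan form
J =
  [1, 1]
  [0, 1]
(up to reordering of blocks).

Per-block formulas:
  For a 2×2 Jordan block J_2(1): exp(t · J_2(1)) = e^(1t)·(I + t·N), where N is the 2×2 nilpotent shift.

After assembling e^{tJ} and conjugating by P, we get:

e^{tM} =
  [3*t*exp(t) + exp(t), t*exp(t)]
  [-9*t*exp(t), -3*t*exp(t) + exp(t)]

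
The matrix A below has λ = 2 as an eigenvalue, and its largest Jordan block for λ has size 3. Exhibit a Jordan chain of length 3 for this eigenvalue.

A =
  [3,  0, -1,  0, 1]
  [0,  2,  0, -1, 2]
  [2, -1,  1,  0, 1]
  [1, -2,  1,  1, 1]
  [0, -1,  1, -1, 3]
A Jordan chain for λ = 2 of length 3:
v_1 = (-1, -1, 0, 2, 1)ᵀ
v_2 = (1, 0, 2, 1, 0)ᵀ
v_3 = (1, 0, 0, 0, 0)ᵀ

Let N = A − (2)·I. We want v_3 with N^3 v_3 = 0 but N^2 v_3 ≠ 0; then v_{j-1} := N · v_j for j = 3, …, 2.

Pick v_3 = (1, 0, 0, 0, 0)ᵀ.
Then v_2 = N · v_3 = (1, 0, 2, 1, 0)ᵀ.
Then v_1 = N · v_2 = (-1, -1, 0, 2, 1)ᵀ.

Sanity check: (A − (2)·I) v_1 = (0, 0, 0, 0, 0)ᵀ = 0. ✓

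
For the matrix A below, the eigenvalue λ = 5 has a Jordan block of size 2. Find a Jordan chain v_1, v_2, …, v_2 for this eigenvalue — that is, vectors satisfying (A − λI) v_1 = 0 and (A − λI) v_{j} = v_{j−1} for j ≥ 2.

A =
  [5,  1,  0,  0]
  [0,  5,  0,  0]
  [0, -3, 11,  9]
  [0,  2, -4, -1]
A Jordan chain for λ = 5 of length 2:
v_1 = (1, 0, -3, 2)ᵀ
v_2 = (0, 1, 0, 0)ᵀ

Let N = A − (5)·I. We want v_2 with N^2 v_2 = 0 but N^1 v_2 ≠ 0; then v_{j-1} := N · v_j for j = 2, …, 2.

Pick v_2 = (0, 1, 0, 0)ᵀ.
Then v_1 = N · v_2 = (1, 0, -3, 2)ᵀ.

Sanity check: (A − (5)·I) v_1 = (0, 0, 0, 0)ᵀ = 0. ✓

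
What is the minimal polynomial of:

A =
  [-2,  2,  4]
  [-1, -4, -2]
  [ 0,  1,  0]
x^3 + 6*x^2 + 12*x + 8

The characteristic polynomial is χ_A(x) = (x + 2)^3, so the eigenvalues are known. The minimal polynomial is
  m_A(x) = Π_λ (x − λ)^{k_λ}
where k_λ is the size of the *largest* Jordan block for λ (equivalently, the smallest k with (A − λI)^k v = 0 for every generalised eigenvector v of λ).

  λ = -2: largest Jordan block has size 3, contributing (x + 2)^3

So m_A(x) = (x + 2)^3 = x^3 + 6*x^2 + 12*x + 8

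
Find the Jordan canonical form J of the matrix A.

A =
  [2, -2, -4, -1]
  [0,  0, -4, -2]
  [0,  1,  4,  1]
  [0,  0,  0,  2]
J_2(2) ⊕ J_2(2)

The characteristic polynomial is
  det(x·I − A) = x^4 - 8*x^3 + 24*x^2 - 32*x + 16 = (x - 2)^4

Eigenvalues and multiplicities (the geometric multiplicity of λ is n − rank(A − λI), which equals the number of Jordan blocks for λ):
  λ = 2: algebraic multiplicity = 4, geometric multiplicity = 2

Determining the block sizes for each eigenvalue:
  λ = 2: with am = 4 and gm = 2, the partition is not yet determined (e.g. several partitions of 4 into 2 parts exist). Let N = A − (2)·I. Computing rank(N^1) = 2, rank(N^2) = 0; the number of blocks of size ≥ j is rank(N^{j−1}) − rank(N^j), giving [2, 2]. So we have 2 block(s) of size 2 → block sizes [2, 2]

Assembling the blocks gives a Jordan form
J =
  [2, 1, 0, 0]
  [0, 2, 0, 0]
  [0, 0, 2, 1]
  [0, 0, 0, 2]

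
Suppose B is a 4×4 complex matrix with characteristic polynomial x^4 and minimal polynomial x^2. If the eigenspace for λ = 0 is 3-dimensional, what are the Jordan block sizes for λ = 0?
Block sizes for λ = 0: [2, 1, 1]

Step 1 — from the characteristic polynomial, algebraic multiplicity of λ = 0 is 4. From dim ker(B − (0)·I) = 3, there are exactly 3 Jordan blocks for λ = 0.
Step 2 — from the minimal polynomial, the factor (x − 0)^2 tells us the largest block for λ = 0 has size 2.
Step 3 — with total size 4, 3 blocks, and largest block 2, the block sizes (in nonincreasing order) are [2, 1, 1].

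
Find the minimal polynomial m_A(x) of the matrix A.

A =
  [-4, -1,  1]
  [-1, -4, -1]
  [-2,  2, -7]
x^2 + 10*x + 25

The characteristic polynomial is χ_A(x) = (x + 5)^3, so the eigenvalues are known. The minimal polynomial is
  m_A(x) = Π_λ (x − λ)^{k_λ}
where k_λ is the size of the *largest* Jordan block for λ (equivalently, the smallest k with (A − λI)^k v = 0 for every generalised eigenvector v of λ).

  λ = -5: largest Jordan block has size 2, contributing (x + 5)^2

So m_A(x) = (x + 5)^2 = x^2 + 10*x + 25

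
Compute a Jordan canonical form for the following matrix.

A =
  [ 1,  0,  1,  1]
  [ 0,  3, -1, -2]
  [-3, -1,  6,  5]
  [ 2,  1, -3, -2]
J_3(2) ⊕ J_1(2)

The characteristic polynomial is
  det(x·I − A) = x^4 - 8*x^3 + 24*x^2 - 32*x + 16 = (x - 2)^4

Eigenvalues and multiplicities (the geometric multiplicity of λ is n − rank(A − λI), which equals the number of Jordan blocks for λ):
  λ = 2: algebraic multiplicity = 4, geometric multiplicity = 2

Determining the block sizes for each eigenvalue:
  λ = 2: with am = 4 and gm = 2, the partition is not yet determined (e.g. several partitions of 4 into 2 parts exist). Let N = A − (2)·I. Computing rank(N^1) = 2, rank(N^2) = 1, rank(N^3) = 0; the number of blocks of size ≥ j is rank(N^{j−1}) − rank(N^j), giving [2, 1, 1]. So we have 1 block(s) of size 3, 1 block(s) of size 1 → block sizes [3, 1]

Assembling the blocks gives a Jordan form
J =
  [2, 1, 0, 0]
  [0, 2, 1, 0]
  [0, 0, 2, 0]
  [0, 0, 0, 2]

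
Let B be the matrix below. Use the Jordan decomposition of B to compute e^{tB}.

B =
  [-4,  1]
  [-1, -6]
e^{tB} =
  [t*exp(-5*t) + exp(-5*t), t*exp(-5*t)]
  [-t*exp(-5*t), -t*exp(-5*t) + exp(-5*t)]

Strategy: write B = P · J · P⁻¹ where J is a Jordan canonical form, so e^{tB} = P · e^{tJ} · P⁻¹, and e^{tJ} can be computed block-by-block.

B has Jordan form
J =
  [-5,  1]
  [ 0, -5]
(up to reordering of blocks).

Per-block formulas:
  For a 2×2 Jordan block J_2(-5): exp(t · J_2(-5)) = e^(-5t)·(I + t·N), where N is the 2×2 nilpotent shift.

After assembling e^{tJ} and conjugating by P, we get:

e^{tB} =
  [t*exp(-5*t) + exp(-5*t), t*exp(-5*t)]
  [-t*exp(-5*t), -t*exp(-5*t) + exp(-5*t)]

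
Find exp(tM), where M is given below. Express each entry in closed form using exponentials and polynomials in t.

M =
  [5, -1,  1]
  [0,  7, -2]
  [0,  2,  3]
e^{tM} =
  [exp(5*t), -t*exp(5*t), t*exp(5*t)]
  [0, 2*t*exp(5*t) + exp(5*t), -2*t*exp(5*t)]
  [0, 2*t*exp(5*t), -2*t*exp(5*t) + exp(5*t)]

Strategy: write M = P · J · P⁻¹ where J is a Jordan canonical form, so e^{tM} = P · e^{tJ} · P⁻¹, and e^{tJ} can be computed block-by-block.

M has Jordan form
J =
  [5, 1, 0]
  [0, 5, 0]
  [0, 0, 5]
(up to reordering of blocks).

Per-block formulas:
  For a 1×1 block at λ = 5: exp(t · [5]) = [e^(5t)].
  For a 2×2 Jordan block J_2(5): exp(t · J_2(5)) = e^(5t)·(I + t·N), where N is the 2×2 nilpotent shift.

After assembling e^{tJ} and conjugating by P, we get:

e^{tM} =
  [exp(5*t), -t*exp(5*t), t*exp(5*t)]
  [0, 2*t*exp(5*t) + exp(5*t), -2*t*exp(5*t)]
  [0, 2*t*exp(5*t), -2*t*exp(5*t) + exp(5*t)]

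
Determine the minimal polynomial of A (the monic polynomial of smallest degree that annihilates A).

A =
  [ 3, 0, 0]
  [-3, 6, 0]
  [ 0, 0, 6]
x^2 - 9*x + 18

The characteristic polynomial is χ_A(x) = (x - 6)^2*(x - 3), so the eigenvalues are known. The minimal polynomial is
  m_A(x) = Π_λ (x − λ)^{k_λ}
where k_λ is the size of the *largest* Jordan block for λ (equivalently, the smallest k with (A − λI)^k v = 0 for every generalised eigenvector v of λ).

  λ = 3: largest Jordan block has size 1, contributing (x − 3)
  λ = 6: largest Jordan block has size 1, contributing (x − 6)

So m_A(x) = (x - 6)*(x - 3) = x^2 - 9*x + 18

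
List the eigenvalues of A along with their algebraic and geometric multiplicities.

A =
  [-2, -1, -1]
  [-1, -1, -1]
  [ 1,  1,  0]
λ = -1: alg = 3, geom = 1

Step 1 — factor the characteristic polynomial to read off the algebraic multiplicities:
  χ_A(x) = (x + 1)^3

Step 2 — compute geometric multiplicities via the rank-nullity identity g(λ) = n − rank(A − λI):
  rank(A − (-1)·I) = 2, so dim ker(A − (-1)·I) = n − 2 = 1

Summary:
  λ = -1: algebraic multiplicity = 3, geometric multiplicity = 1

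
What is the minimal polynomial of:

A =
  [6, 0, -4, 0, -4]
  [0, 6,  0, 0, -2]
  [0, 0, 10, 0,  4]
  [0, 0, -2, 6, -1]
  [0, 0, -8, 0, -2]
x^3 - 14*x^2 + 60*x - 72

The characteristic polynomial is χ_A(x) = (x - 6)^4*(x - 2), so the eigenvalues are known. The minimal polynomial is
  m_A(x) = Π_λ (x − λ)^{k_λ}
where k_λ is the size of the *largest* Jordan block for λ (equivalently, the smallest k with (A − λI)^k v = 0 for every generalised eigenvector v of λ).

  λ = 2: largest Jordan block has size 1, contributing (x − 2)
  λ = 6: largest Jordan block has size 2, contributing (x − 6)^2

So m_A(x) = (x - 6)^2*(x - 2) = x^3 - 14*x^2 + 60*x - 72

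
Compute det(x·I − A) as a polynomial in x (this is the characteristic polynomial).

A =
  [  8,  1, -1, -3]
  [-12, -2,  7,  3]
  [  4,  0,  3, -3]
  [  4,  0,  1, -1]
x^4 - 8*x^3 + 24*x^2 - 32*x + 16

Expanding det(x·I − A) (e.g. by cofactor expansion or by noting that A is similar to its Jordan form J, which has the same characteristic polynomial as A) gives
  χ_A(x) = x^4 - 8*x^3 + 24*x^2 - 32*x + 16
which factors as (x - 2)^4. The eigenvalues (with algebraic multiplicities) are λ = 2 with multiplicity 4.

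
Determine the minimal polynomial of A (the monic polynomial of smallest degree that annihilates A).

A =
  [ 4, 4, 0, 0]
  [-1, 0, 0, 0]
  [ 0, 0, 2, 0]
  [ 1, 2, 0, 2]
x^2 - 4*x + 4

The characteristic polynomial is χ_A(x) = (x - 2)^4, so the eigenvalues are known. The minimal polynomial is
  m_A(x) = Π_λ (x − λ)^{k_λ}
where k_λ is the size of the *largest* Jordan block for λ (equivalently, the smallest k with (A − λI)^k v = 0 for every generalised eigenvector v of λ).

  λ = 2: largest Jordan block has size 2, contributing (x − 2)^2

So m_A(x) = (x - 2)^2 = x^2 - 4*x + 4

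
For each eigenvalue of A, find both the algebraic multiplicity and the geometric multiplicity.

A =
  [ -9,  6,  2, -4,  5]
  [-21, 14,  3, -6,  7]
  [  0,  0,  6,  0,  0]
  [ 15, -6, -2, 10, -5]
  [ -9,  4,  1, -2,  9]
λ = 6: alg = 5, geom = 3

Step 1 — factor the characteristic polynomial to read off the algebraic multiplicities:
  χ_A(x) = (x - 6)^5

Step 2 — compute geometric multiplicities via the rank-nullity identity g(λ) = n − rank(A − λI):
  rank(A − (6)·I) = 2, so dim ker(A − (6)·I) = n − 2 = 3

Summary:
  λ = 6: algebraic multiplicity = 5, geometric multiplicity = 3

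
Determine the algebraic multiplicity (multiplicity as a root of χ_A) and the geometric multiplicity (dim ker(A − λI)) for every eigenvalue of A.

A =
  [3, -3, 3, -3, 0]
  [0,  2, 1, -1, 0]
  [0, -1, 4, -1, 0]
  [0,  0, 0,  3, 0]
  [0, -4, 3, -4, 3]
λ = 3: alg = 5, geom = 3

Step 1 — factor the characteristic polynomial to read off the algebraic multiplicities:
  χ_A(x) = (x - 3)^5

Step 2 — compute geometric multiplicities via the rank-nullity identity g(λ) = n − rank(A − λI):
  rank(A − (3)·I) = 2, so dim ker(A − (3)·I) = n − 2 = 3

Summary:
  λ = 3: algebraic multiplicity = 5, geometric multiplicity = 3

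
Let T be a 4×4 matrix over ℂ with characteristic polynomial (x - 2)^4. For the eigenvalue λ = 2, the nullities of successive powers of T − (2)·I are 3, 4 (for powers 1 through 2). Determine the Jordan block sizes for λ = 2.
Block sizes for λ = 2: [2, 1, 1]

From the dimensions of kernels of powers, the number of Jordan blocks of size at least j is d_j − d_{j−1} where d_j = dim ker(N^j) (with d_0 = 0). Computing the differences gives [3, 1].
The number of blocks of size exactly k is (#blocks of size ≥ k) − (#blocks of size ≥ k + 1), so the partition is: 2 block(s) of size 1, 1 block(s) of size 2.
In nonincreasing order the block sizes are [2, 1, 1].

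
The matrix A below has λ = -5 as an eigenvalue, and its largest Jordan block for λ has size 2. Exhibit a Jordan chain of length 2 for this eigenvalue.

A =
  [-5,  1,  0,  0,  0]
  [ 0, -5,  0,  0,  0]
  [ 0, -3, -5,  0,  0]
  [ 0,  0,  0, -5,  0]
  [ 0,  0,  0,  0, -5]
A Jordan chain for λ = -5 of length 2:
v_1 = (1, 0, -3, 0, 0)ᵀ
v_2 = (0, 1, 0, 0, 0)ᵀ

Let N = A − (-5)·I. We want v_2 with N^2 v_2 = 0 but N^1 v_2 ≠ 0; then v_{j-1} := N · v_j for j = 2, …, 2.

Pick v_2 = (0, 1, 0, 0, 0)ᵀ.
Then v_1 = N · v_2 = (1, 0, -3, 0, 0)ᵀ.

Sanity check: (A − (-5)·I) v_1 = (0, 0, 0, 0, 0)ᵀ = 0. ✓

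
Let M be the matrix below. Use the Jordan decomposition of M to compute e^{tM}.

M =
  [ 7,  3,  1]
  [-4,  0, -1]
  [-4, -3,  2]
e^{tM} =
  [4*t*exp(3*t) + exp(3*t), 3*t*exp(3*t), t*exp(3*t)]
  [-4*t*exp(3*t), -3*t*exp(3*t) + exp(3*t), -t*exp(3*t)]
  [-4*t*exp(3*t), -3*t*exp(3*t), -t*exp(3*t) + exp(3*t)]

Strategy: write M = P · J · P⁻¹ where J is a Jordan canonical form, so e^{tM} = P · e^{tJ} · P⁻¹, and e^{tJ} can be computed block-by-block.

M has Jordan form
J =
  [3, 1, 0]
  [0, 3, 0]
  [0, 0, 3]
(up to reordering of blocks).

Per-block formulas:
  For a 2×2 Jordan block J_2(3): exp(t · J_2(3)) = e^(3t)·(I + t·N), where N is the 2×2 nilpotent shift.
  For a 1×1 block at λ = 3: exp(t · [3]) = [e^(3t)].

After assembling e^{tJ} and conjugating by P, we get:

e^{tM} =
  [4*t*exp(3*t) + exp(3*t), 3*t*exp(3*t), t*exp(3*t)]
  [-4*t*exp(3*t), -3*t*exp(3*t) + exp(3*t), -t*exp(3*t)]
  [-4*t*exp(3*t), -3*t*exp(3*t), -t*exp(3*t) + exp(3*t)]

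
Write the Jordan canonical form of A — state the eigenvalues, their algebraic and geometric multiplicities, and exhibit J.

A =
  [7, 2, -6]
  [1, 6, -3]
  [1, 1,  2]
J_2(5) ⊕ J_1(5)

The characteristic polynomial is
  det(x·I − A) = x^3 - 15*x^2 + 75*x - 125 = (x - 5)^3

Eigenvalues and multiplicities (the geometric multiplicity of λ is n − rank(A − λI), which equals the number of Jordan blocks for λ):
  λ = 5: algebraic multiplicity = 3, geometric multiplicity = 2

Determining the block sizes for each eigenvalue:
  λ = 5: 2 blocks summing to 3 forces exactly one block of size 2 and the rest size 1 → block sizes [2, 1]

Assembling the blocks gives a Jordan form
J =
  [5, 1, 0]
  [0, 5, 0]
  [0, 0, 5]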